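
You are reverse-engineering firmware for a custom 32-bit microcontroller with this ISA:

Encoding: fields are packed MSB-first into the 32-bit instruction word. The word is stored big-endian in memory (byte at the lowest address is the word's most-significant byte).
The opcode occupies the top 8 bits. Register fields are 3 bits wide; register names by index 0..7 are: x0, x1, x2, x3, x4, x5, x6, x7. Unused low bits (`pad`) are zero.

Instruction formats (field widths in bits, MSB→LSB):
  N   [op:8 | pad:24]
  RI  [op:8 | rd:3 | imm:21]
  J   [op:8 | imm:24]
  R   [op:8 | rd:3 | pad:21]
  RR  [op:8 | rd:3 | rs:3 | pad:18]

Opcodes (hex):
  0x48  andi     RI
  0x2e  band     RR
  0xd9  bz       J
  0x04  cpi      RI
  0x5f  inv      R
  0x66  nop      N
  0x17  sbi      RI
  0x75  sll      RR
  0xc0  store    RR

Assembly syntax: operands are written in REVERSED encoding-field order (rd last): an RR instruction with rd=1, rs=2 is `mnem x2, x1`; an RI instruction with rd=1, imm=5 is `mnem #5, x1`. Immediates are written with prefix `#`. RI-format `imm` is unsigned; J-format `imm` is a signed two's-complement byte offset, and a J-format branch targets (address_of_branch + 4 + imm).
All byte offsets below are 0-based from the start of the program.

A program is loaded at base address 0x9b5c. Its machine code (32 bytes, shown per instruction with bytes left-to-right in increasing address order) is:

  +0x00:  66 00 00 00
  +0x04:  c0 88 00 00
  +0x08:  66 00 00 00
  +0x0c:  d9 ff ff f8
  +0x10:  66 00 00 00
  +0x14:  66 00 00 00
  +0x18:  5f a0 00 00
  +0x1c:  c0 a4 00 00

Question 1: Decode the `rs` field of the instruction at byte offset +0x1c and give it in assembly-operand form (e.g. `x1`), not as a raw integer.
+0x1c: c0 a4 00 00 ⇒ word 0xc0a40000 (big)
  opcode bits[31:24]=0xc0: store/RR
  rd@[23:21]=0x5 ⇒ x5
  rs@[20:18]=0x1 ⇒ x1

x1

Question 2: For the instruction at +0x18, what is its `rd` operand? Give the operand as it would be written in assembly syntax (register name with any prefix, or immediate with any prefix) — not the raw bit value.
x5

+0x18: 5f a0 00 00 ⇒ word 0x5fa00000 (big)
  op=0x5fa00000>>24=0x5f ⇒ inv (R)
  [23:21] rd=5 = x5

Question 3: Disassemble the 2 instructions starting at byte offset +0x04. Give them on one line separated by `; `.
store x2, x4; nop

@+04  big-endian(c0 88 00 00) = 0xc0880000
  op=0xc0880000>>24=0xc0 ⇒ store (RR)
  rd: (w>>21)&0x7=0x4 → x4
  rs: (w>>18)&0x7=0x2 → x2
@+08  big-endian(66 00 00 00) = 0x66000000
  op=0x66000000>>24=0x66 ⇒ nop (N)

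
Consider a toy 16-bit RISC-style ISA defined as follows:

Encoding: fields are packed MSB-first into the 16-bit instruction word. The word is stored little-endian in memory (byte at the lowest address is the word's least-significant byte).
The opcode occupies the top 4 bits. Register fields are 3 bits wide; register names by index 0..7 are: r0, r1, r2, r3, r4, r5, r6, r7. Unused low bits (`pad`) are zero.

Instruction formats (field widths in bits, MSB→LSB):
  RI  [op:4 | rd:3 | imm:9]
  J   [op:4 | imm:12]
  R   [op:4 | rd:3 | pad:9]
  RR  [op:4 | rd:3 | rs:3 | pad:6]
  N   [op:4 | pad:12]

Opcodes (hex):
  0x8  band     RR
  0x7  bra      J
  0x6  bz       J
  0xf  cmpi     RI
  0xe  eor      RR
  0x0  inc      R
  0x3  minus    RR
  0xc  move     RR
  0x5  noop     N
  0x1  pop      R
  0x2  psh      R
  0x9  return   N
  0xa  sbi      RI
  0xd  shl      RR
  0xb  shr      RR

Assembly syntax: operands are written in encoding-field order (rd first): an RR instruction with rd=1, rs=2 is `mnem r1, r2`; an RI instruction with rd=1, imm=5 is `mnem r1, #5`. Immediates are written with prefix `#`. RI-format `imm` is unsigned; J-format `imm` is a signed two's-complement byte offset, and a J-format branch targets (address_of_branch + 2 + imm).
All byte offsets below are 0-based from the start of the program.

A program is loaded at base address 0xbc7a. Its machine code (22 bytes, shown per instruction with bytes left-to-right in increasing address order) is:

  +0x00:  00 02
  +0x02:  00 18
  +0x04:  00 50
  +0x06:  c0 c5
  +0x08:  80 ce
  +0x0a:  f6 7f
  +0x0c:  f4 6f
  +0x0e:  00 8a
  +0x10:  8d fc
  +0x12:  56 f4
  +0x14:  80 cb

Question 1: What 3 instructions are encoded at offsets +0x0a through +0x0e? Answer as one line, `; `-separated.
off 0x0a: read f6 7f as little → 0x7ff6
  opcode bits[15:12]=0x7: bra/J
  imm@[11:0]=0xff6 (s12→-10) ⇒ #-10
off 0x0c: read f4 6f as little → 0x6ff4
  opcode bits[15:12]=0x6: bz/J
  imm@[11:0]=0xff4 (s12→-12) ⇒ #-12
off 0x0e: read 00 8a as little → 0x8a00
  opcode bits[15:12]=0x8: band/RR
  rd@[11:9]=0x5 ⇒ r5
  rs@[8:6]=0x0 ⇒ r0

bra #-10; bz #-12; band r5, r0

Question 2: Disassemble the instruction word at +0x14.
+0x14: 80 cb ⇒ word 0xcb80 (little)
  opcode bits[15:12]=0xc: move/RR
  rd: (w>>9)&0x7=0x5 → r5
  rs: (w>>6)&0x7=0x6 → r6

move r5, r6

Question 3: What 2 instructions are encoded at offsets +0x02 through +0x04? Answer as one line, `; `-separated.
pop r4; noop

+0x02: 00 18 ⇒ word 0x1800 (little)
  opcode bits[15:12]=0x1: pop/R
  rd@[11:9]=0x4 ⇒ r4
+0x04: 00 50 ⇒ word 0x5000 (little)
  opcode bits[15:12]=0x5: noop/N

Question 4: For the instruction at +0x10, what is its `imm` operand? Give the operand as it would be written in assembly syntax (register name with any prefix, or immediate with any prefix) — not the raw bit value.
[10] 8d fc → 0xfc8d
  top 4b → 0xf → cmpi [RI]
  rd: (w>>9)&0x7=0x6 → r6
  imm: (w>>0)&0x1ff=0x8d → #141

#141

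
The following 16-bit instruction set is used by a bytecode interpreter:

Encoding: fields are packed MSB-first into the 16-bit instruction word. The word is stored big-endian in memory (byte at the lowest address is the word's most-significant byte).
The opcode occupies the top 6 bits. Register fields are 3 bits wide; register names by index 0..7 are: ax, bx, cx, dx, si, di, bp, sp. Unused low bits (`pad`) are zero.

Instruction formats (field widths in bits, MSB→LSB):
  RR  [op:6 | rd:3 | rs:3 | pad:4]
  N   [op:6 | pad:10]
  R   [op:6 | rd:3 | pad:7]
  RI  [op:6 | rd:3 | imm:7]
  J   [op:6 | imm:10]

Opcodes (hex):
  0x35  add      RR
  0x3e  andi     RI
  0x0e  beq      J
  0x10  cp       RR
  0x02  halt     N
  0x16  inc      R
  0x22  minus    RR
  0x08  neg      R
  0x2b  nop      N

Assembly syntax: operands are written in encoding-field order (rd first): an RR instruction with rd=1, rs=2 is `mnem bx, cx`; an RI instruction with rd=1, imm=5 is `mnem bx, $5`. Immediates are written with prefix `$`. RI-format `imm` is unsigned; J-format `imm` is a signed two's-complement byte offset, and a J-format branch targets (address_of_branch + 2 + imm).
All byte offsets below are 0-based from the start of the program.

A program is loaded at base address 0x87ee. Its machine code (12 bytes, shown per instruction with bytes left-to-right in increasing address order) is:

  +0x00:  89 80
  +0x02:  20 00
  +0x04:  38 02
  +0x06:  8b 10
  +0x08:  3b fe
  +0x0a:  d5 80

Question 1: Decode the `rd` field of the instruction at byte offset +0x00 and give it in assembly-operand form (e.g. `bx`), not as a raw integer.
off 0x00: read 89 80 as big → 0x8980
  opcode bits[15:10]=0x22: minus/RR
  rd: (w>>7)&0x7=0x3 → dx
  rs: (w>>4)&0x7=0x0 → ax

dx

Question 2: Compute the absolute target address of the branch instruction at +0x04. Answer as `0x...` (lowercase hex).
0x87f6

@+04  big-endian(38 02) = 0x3802
  op=0x3802>>10=0xe ⇒ beq (J)
  [9:0] imm=2 = $2
  target = base 0x87ee + off 0x04 + 2 + imm 2 = 0x87f6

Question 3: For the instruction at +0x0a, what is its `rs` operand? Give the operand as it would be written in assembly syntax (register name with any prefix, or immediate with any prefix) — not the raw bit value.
[0a] d5 80 → 0xd580
  top 6b → 0x35 → add [RR]
  [9:7] rd=3 = dx
  [6:4] rs=0 = ax

ax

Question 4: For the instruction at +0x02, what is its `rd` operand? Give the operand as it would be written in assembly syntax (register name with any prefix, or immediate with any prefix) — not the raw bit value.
ax

[02] 20 00 → 0x2000
  opcode bits[15:10]=0x8: neg/R
  rd: (w>>7)&0x7=0x0 → ax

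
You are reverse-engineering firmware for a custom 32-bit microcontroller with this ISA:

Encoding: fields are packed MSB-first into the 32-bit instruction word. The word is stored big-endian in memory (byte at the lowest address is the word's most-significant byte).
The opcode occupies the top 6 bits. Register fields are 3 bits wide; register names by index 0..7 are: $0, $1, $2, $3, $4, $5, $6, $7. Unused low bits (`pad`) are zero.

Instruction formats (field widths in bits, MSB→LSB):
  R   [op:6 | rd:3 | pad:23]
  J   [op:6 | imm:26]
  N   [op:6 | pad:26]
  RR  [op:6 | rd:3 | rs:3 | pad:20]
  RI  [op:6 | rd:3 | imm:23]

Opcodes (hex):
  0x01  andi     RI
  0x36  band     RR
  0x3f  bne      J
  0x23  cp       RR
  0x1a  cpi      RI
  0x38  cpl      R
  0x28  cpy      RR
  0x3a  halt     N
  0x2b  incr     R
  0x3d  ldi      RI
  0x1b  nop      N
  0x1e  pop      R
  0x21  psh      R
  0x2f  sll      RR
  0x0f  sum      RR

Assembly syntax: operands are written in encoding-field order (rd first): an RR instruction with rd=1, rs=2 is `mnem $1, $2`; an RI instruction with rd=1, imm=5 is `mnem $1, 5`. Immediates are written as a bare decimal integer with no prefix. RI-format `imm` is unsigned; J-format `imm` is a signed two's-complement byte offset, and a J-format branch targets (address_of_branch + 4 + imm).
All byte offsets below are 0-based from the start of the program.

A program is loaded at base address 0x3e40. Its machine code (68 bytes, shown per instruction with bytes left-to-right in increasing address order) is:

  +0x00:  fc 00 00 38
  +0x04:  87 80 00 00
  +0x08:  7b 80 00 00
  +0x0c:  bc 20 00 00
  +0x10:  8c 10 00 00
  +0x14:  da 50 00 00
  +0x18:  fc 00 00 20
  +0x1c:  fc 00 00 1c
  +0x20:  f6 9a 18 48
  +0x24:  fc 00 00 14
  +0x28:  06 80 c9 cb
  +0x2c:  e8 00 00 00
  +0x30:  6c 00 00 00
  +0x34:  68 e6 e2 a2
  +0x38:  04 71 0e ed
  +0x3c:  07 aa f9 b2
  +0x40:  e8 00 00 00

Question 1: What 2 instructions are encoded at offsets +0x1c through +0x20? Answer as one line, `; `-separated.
off 0x1c: read fc 00 00 1c as big → 0xfc00001c
  opcode bits[31:26]=0x3f: bne/J
  imm@[25:0]=0x1c ⇒ 28
off 0x20: read f6 9a 18 48 as big → 0xf69a1848
  opcode bits[31:26]=0x3d: ldi/RI
  rd@[25:23]=0x5 ⇒ $5
  imm@[22:0]=0x1a1848 ⇒ 1710152

bne 28; ldi $5, 1710152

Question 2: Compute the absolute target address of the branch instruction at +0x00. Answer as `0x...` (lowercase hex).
0x3e7c

off 0x00: read fc 00 00 38 as big → 0xfc000038
  op=0xfc000038>>26=0x3f ⇒ bne (J)
  imm@[25:0]=0x38 ⇒ 56
  target = base 0x3e40 + off 0x00 + 4 + imm 56 = 0x3e7c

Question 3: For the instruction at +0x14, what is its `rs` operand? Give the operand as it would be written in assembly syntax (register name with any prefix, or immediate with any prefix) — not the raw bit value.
off 0x14: read da 50 00 00 as big → 0xda500000
  op=0xda500000>>26=0x36 ⇒ band (RR)
  rd: (w>>23)&0x7=0x4 → $4
  rs: (w>>20)&0x7=0x5 → $5

$5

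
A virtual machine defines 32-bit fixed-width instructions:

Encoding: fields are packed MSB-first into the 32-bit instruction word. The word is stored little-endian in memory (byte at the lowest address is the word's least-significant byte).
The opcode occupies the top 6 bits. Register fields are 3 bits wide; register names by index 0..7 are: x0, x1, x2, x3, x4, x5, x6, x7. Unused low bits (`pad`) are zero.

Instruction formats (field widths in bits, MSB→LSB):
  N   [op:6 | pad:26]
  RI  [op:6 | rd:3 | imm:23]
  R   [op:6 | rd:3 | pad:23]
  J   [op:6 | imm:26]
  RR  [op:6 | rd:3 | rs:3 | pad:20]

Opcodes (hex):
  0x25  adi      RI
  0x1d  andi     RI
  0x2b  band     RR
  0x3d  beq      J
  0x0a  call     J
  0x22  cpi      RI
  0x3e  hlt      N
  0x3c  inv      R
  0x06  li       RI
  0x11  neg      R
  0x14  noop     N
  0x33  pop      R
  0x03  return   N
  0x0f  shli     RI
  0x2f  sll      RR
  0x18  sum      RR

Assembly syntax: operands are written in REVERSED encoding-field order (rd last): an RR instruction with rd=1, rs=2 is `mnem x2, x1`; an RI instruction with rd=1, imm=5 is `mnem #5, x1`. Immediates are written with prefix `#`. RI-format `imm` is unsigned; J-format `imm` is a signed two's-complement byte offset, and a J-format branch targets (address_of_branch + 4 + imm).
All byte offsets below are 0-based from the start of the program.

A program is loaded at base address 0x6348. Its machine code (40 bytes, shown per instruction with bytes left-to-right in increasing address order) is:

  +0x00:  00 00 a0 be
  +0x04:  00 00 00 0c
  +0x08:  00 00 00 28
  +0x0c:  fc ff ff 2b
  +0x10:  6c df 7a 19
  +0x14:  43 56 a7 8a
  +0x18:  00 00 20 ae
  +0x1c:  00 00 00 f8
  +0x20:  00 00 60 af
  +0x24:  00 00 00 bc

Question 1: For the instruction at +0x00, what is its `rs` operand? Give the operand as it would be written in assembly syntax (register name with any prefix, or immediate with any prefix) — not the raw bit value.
x2

[00] 00 00 a0 be → 0xbea00000
  op=0xbea00000>>26=0x2f ⇒ sll (RR)
  [25:23] rd=5 = x5
  [22:20] rs=2 = x2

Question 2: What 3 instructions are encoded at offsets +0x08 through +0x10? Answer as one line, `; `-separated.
call #0; call #-4; li #8052588, x2

@+08  little-endian(00 00 00 28) = 0x28000000
  opcode bits[31:26]=0xa: call/J
  [25:0] imm=0 = #0
@+0c  little-endian(fc ff ff 2b) = 0x2bfffffc
  opcode bits[31:26]=0xa: call/J
  [25:0] imm=67108860 (s26→-4) = #-4
@+10  little-endian(6c df 7a 19) = 0x197adf6c
  opcode bits[31:26]=0x6: li/RI
  [25:23] rd=2 = x2
  [22:0] imm=8052588 = #8052588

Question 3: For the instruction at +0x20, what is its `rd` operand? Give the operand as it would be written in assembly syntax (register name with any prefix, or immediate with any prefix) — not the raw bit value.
+0x20: 00 00 60 af ⇒ word 0xaf600000 (little)
  top 6b → 0x2b → band [RR]
  rd@[25:23]=0x6 ⇒ x6
  rs@[22:20]=0x6 ⇒ x6

x6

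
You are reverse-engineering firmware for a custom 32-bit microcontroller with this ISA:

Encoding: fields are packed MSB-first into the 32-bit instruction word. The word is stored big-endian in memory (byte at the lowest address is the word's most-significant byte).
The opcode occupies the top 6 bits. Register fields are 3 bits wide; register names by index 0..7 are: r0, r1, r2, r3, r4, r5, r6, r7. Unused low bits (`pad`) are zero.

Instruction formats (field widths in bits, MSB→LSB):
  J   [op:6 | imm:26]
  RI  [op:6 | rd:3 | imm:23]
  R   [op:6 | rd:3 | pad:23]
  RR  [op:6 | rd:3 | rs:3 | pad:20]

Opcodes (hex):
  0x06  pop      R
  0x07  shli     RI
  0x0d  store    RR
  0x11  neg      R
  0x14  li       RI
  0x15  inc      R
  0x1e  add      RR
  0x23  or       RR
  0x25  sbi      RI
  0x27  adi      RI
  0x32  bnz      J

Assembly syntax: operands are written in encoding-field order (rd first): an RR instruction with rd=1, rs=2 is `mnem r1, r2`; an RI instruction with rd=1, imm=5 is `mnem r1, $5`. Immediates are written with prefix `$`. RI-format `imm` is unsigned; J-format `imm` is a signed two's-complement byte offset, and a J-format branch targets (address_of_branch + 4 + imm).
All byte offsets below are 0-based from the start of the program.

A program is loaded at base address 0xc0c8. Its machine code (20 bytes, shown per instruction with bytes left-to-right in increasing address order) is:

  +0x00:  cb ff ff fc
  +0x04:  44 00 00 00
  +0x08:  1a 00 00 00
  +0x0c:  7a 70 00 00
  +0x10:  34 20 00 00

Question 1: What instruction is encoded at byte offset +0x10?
store r0, r2

off 0x10: read 34 20 00 00 as big → 0x34200000
  top 6b → 0xd → store [RR]
  [25:23] rd=0 = r0
  [22:20] rs=2 = r2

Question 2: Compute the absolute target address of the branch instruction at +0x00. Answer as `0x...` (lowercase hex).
@+00  big-endian(cb ff ff fc) = 0xcbfffffc
  op=0xcbfffffc>>26=0x32 ⇒ bnz (J)
  imm@[25:0]=0x3fffffc (s26→-4) ⇒ $-4
  target = base 0xc0c8 + off 0x00 + 4 + imm -4 = 0xc0c8

0xc0c8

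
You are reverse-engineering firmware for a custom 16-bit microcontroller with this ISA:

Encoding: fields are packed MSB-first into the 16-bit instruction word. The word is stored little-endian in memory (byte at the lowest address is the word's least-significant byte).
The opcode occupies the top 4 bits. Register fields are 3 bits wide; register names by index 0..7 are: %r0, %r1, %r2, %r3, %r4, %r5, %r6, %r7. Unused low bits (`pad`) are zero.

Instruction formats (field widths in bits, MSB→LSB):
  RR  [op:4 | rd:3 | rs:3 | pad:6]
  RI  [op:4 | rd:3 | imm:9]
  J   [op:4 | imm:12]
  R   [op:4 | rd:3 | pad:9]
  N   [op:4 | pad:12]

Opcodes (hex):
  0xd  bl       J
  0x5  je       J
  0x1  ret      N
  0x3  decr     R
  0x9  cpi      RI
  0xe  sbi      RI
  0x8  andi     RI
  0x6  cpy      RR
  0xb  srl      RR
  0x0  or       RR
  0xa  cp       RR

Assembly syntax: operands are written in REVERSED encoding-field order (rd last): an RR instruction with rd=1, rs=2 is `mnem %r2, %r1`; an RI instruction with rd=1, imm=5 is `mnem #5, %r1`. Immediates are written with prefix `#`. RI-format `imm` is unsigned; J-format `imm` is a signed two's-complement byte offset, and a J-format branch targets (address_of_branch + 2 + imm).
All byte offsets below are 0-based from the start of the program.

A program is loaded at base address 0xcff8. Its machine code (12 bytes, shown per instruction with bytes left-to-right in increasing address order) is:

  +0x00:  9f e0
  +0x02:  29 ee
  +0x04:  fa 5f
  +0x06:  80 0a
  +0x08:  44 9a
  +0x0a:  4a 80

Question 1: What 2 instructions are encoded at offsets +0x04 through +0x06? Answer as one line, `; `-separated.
je #-6; or %r2, %r5

[04] fa 5f → 0x5ffa
  opcode bits[15:12]=0x5: je/J
  [11:0] imm=4090 (s12→-6) = #-6
[06] 80 0a → 0x0a80
  opcode bits[15:12]=0x0: or/RR
  [11:9] rd=5 = %r5
  [8:6] rs=2 = %r2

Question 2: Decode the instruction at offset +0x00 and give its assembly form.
+0x00: 9f e0 ⇒ word 0xe09f (little)
  op=0xe09f>>12=0xe ⇒ sbi (RI)
  [11:9] rd=0 = %r0
  [8:0] imm=159 = #159

sbi #159, %r0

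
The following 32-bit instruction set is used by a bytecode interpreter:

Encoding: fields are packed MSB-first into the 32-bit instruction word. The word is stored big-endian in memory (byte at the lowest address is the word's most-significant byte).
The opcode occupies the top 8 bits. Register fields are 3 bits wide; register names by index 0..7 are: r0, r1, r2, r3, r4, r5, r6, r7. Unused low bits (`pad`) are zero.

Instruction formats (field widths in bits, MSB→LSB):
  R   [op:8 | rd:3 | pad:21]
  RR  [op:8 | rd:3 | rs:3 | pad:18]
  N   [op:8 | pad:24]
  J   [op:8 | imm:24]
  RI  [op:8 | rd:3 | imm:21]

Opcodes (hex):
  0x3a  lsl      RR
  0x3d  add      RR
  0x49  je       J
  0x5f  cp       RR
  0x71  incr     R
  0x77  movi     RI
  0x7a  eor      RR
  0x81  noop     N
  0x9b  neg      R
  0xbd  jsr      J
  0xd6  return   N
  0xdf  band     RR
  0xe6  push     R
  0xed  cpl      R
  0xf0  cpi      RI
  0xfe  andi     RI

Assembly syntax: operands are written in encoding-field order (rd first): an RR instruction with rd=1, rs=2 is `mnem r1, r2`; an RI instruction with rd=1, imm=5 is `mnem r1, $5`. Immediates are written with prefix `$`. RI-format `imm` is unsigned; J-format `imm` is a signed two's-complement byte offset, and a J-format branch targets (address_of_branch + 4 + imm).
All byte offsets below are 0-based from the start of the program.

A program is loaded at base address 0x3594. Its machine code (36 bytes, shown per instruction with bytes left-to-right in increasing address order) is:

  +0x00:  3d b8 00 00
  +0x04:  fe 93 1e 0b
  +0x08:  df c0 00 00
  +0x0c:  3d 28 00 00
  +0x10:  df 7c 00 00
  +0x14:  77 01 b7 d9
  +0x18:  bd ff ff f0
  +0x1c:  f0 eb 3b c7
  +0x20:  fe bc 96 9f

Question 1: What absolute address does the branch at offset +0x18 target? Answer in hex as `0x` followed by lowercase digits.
0x35a0

+0x18: bd ff ff f0 ⇒ word 0xbdfffff0 (big)
  op=0xbdfffff0>>24=0xbd ⇒ jsr (J)
  imm: (w>>0)&0xffffff=0xfffff0 (s24→-16) → $-16
  target = base 0x3594 + off 0x18 + 4 + imm -16 = 0x35a0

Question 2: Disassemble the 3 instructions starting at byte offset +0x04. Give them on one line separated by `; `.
off 0x04: read fe 93 1e 0b as big → 0xfe931e0b
  top 8b → 0xfe → andi [RI]
  [23:21] rd=4 = r4
  [20:0] imm=1252875 = $1252875
off 0x08: read df c0 00 00 as big → 0xdfc00000
  top 8b → 0xdf → band [RR]
  [23:21] rd=6 = r6
  [20:18] rs=0 = r0
off 0x0c: read 3d 28 00 00 as big → 0x3d280000
  top 8b → 0x3d → add [RR]
  [23:21] rd=1 = r1
  [20:18] rs=2 = r2

andi r4, $1252875; band r6, r0; add r1, r2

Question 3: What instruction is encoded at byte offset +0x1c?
cpi r7, $736199

[1c] f0 eb 3b c7 → 0xf0eb3bc7
  top 8b → 0xf0 → cpi [RI]
  rd@[23:21]=0x7 ⇒ r7
  imm@[20:0]=0xb3bc7 ⇒ $736199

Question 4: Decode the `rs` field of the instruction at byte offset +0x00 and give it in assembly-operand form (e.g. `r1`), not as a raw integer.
off 0x00: read 3d b8 00 00 as big → 0x3db80000
  top 8b → 0x3d → add [RR]
  rd: (w>>21)&0x7=0x5 → r5
  rs: (w>>18)&0x7=0x6 → r6

r6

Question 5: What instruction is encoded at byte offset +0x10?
+0x10: df 7c 00 00 ⇒ word 0xdf7c0000 (big)
  top 8b → 0xdf → band [RR]
  rd@[23:21]=0x3 ⇒ r3
  rs@[20:18]=0x7 ⇒ r7

band r3, r7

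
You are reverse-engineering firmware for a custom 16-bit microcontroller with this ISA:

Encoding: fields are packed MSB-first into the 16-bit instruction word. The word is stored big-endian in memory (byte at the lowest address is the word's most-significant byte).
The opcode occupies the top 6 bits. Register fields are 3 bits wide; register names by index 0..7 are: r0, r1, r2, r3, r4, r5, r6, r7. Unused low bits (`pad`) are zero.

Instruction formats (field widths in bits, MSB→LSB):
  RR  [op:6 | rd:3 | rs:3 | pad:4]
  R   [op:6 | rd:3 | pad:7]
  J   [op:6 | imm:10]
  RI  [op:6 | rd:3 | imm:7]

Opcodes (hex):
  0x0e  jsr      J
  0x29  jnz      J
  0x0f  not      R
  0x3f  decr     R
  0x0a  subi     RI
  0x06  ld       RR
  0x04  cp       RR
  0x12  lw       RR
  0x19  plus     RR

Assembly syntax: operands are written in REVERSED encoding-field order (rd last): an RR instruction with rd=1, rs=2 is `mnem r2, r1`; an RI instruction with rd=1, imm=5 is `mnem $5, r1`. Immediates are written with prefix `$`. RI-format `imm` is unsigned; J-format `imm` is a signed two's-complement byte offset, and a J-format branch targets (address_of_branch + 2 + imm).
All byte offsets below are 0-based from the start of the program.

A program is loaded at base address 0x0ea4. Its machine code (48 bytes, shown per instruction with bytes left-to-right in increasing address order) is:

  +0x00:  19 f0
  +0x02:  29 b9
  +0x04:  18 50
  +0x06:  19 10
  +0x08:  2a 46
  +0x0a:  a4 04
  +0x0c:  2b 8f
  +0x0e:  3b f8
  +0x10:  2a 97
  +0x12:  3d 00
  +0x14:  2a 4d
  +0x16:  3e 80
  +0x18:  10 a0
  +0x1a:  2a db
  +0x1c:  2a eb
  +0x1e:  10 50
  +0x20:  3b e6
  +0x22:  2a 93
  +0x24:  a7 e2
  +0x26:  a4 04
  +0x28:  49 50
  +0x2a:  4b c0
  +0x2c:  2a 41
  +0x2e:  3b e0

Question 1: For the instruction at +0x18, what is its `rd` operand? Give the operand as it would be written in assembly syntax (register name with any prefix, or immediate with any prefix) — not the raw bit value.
off 0x18: read 10 a0 as big → 0x10a0
  op=0x10a0>>10=0x4 ⇒ cp (RR)
  rd@[9:7]=0x1 ⇒ r1
  rs@[6:4]=0x2 ⇒ r2

r1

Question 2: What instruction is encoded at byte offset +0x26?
+0x26: a4 04 ⇒ word 0xa404 (big)
  op=0xa404>>10=0x29 ⇒ jnz (J)
  imm@[9:0]=0x4 ⇒ $4

jnz $4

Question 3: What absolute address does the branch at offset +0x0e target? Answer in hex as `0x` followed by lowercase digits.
0x0eac

+0x0e: 3b f8 ⇒ word 0x3bf8 (big)
  op=0x3bf8>>10=0xe ⇒ jsr (J)
  imm@[9:0]=0x3f8 (s10→-8) ⇒ $-8
  target = base 0x0ea4 + off 0x0e + 2 + imm -8 = 0x0eac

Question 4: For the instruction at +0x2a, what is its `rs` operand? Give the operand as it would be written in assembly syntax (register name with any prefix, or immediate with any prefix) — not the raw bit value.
off 0x2a: read 4b c0 as big → 0x4bc0
  top 6b → 0x12 → lw [RR]
  [9:7] rd=7 = r7
  [6:4] rs=4 = r4

r4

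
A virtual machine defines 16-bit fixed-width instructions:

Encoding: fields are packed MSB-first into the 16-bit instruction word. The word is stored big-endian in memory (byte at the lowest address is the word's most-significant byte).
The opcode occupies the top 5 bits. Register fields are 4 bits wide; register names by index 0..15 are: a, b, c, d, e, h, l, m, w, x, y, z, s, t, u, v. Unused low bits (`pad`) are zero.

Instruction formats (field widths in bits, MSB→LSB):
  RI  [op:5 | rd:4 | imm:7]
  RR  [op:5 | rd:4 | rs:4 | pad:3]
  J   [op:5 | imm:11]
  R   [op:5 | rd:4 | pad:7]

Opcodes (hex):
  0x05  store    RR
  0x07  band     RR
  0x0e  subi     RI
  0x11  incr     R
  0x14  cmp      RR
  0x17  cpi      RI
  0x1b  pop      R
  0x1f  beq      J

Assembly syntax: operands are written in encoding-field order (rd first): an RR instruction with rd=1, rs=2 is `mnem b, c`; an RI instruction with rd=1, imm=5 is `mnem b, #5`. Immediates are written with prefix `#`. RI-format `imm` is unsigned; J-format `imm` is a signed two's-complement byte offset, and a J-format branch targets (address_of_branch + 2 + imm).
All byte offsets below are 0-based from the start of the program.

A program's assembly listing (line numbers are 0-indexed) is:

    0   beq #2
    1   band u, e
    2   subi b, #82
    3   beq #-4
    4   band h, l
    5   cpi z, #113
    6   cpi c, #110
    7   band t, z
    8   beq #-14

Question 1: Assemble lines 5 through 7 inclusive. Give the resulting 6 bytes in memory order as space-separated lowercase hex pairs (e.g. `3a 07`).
bd f1 b9 6e 3e d8

L5: cpi op=0x17:5|rd=11:4|imm=113:7 ⇒ 0xbdf1 ⇒ big bd f1
L6: cpi op=0x17:5|rd=2:4|imm=110:7 ⇒ 0xb96e ⇒ big b9 6e
L7: band op=0x7:5|rd=13:4|rs=11:4|pad=0:3 ⇒ 0x3ed8 ⇒ big 3e d8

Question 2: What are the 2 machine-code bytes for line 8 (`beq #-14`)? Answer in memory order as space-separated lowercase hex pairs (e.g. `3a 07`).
ff f2

line 8 (beq): pack op=0x1f:5|imm=-14:11 = 0xfff2; big→ ff f2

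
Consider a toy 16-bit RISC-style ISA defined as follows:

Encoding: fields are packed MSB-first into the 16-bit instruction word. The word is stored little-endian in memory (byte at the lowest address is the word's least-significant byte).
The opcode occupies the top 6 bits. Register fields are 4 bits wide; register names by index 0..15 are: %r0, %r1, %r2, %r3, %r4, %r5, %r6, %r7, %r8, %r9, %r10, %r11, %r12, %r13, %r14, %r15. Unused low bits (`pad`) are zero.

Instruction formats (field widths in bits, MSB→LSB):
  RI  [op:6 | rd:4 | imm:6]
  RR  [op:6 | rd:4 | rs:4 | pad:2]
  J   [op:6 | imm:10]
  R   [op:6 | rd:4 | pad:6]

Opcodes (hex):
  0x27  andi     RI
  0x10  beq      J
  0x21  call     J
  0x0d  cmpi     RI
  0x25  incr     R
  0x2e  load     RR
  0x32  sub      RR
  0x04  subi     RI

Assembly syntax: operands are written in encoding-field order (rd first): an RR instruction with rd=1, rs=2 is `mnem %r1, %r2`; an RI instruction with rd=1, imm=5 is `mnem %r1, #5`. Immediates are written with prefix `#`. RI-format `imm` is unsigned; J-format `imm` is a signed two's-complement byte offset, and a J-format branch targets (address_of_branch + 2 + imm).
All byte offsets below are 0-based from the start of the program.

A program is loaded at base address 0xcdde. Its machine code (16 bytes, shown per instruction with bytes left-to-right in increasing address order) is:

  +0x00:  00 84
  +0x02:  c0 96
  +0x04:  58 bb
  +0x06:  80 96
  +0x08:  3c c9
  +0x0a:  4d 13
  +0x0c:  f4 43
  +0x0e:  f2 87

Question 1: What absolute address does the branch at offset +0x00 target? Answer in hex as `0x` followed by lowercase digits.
0xcde0

off 0x00: read 00 84 as little → 0x8400
  top 6b → 0x21 → call [J]
  [9:0] imm=0 = #0
  target = base 0xcdde + off 0x00 + 2 + imm 0 = 0xcde0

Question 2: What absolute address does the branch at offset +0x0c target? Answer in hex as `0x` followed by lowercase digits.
@+0c  little-endian(f4 43) = 0x43f4
  op=0x43f4>>10=0x10 ⇒ beq (J)
  imm: (w>>0)&0x3ff=0x3f4 (s10→-12) → #-12
  target = base 0xcdde + off 0x0c + 2 + imm -12 = 0xcde0

0xcde0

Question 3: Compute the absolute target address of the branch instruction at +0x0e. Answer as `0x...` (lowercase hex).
0xcde0

@+0e  little-endian(f2 87) = 0x87f2
  op=0x87f2>>10=0x21 ⇒ call (J)
  imm: (w>>0)&0x3ff=0x3f2 (s10→-14) → #-14
  target = base 0xcdde + off 0x0e + 2 + imm -14 = 0xcde0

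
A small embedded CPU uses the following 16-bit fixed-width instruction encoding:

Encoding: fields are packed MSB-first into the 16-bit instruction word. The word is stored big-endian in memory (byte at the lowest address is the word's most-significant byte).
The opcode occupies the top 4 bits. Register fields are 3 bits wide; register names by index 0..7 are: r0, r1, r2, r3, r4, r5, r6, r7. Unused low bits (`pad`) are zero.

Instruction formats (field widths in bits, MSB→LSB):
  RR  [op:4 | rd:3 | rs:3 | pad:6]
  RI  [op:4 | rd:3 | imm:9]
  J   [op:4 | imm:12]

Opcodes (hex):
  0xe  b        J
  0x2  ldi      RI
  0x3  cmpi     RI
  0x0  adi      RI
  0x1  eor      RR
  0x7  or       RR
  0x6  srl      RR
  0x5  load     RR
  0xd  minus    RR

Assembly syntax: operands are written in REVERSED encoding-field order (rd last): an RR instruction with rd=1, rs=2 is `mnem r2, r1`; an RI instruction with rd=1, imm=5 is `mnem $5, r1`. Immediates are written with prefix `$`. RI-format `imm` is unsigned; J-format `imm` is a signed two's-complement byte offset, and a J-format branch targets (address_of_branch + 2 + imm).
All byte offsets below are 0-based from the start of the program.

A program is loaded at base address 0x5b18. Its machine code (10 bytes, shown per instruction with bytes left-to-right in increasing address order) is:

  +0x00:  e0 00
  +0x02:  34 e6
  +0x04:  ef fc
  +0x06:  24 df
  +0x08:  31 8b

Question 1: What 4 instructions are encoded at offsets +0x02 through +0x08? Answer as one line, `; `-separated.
cmpi $230, r2; b $-4; ldi $223, r2; cmpi $395, r0

off 0x02: read 34 e6 as big → 0x34e6
  opcode bits[15:12]=0x3: cmpi/RI
  [11:9] rd=2 = r2
  [8:0] imm=230 = $230
off 0x04: read ef fc as big → 0xeffc
  opcode bits[15:12]=0xe: b/J
  [11:0] imm=4092 (s12→-4) = $-4
off 0x06: read 24 df as big → 0x24df
  opcode bits[15:12]=0x2: ldi/RI
  [11:9] rd=2 = r2
  [8:0] imm=223 = $223
off 0x08: read 31 8b as big → 0x318b
  opcode bits[15:12]=0x3: cmpi/RI
  [11:9] rd=0 = r0
  [8:0] imm=395 = $395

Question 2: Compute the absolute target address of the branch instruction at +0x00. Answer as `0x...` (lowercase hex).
[00] e0 00 → 0xe000
  top 4b → 0xe → b [J]
  [11:0] imm=0 = $0
  target = base 0x5b18 + off 0x00 + 2 + imm 0 = 0x5b1a

0x5b1a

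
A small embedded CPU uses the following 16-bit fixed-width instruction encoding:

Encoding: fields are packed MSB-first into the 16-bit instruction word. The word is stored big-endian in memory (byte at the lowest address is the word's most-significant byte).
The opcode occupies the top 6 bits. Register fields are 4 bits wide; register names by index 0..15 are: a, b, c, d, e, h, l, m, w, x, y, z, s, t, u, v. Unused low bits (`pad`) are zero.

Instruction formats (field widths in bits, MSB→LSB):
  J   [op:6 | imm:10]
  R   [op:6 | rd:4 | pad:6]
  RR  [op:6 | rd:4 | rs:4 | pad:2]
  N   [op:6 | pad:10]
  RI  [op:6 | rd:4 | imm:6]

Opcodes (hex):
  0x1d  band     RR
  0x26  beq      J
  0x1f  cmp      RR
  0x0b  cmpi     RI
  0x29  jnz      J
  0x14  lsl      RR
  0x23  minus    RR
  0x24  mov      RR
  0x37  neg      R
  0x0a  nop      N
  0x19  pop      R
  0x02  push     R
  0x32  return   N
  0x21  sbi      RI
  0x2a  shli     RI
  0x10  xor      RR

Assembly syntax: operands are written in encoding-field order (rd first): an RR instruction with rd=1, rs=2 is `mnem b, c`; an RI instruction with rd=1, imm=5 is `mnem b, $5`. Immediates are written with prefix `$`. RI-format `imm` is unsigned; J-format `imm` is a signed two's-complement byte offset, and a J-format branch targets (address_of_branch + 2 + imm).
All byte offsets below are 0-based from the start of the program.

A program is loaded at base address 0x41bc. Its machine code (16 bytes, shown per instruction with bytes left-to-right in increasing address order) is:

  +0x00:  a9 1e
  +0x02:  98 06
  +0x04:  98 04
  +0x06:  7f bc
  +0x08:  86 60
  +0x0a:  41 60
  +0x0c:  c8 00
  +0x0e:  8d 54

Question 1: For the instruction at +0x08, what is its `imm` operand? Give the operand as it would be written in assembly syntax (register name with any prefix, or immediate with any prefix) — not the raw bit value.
$32

off 0x08: read 86 60 as big → 0x8660
  opcode bits[15:10]=0x21: sbi/RI
  [9:6] rd=9 = x
  [5:0] imm=32 = $32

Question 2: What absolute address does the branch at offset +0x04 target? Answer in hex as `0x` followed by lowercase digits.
off 0x04: read 98 04 as big → 0x9804
  top 6b → 0x26 → beq [J]
  imm: (w>>0)&0x3ff=0x4 → $4
  target = base 0x41bc + off 0x04 + 2 + imm 4 = 0x41c6

0x41c6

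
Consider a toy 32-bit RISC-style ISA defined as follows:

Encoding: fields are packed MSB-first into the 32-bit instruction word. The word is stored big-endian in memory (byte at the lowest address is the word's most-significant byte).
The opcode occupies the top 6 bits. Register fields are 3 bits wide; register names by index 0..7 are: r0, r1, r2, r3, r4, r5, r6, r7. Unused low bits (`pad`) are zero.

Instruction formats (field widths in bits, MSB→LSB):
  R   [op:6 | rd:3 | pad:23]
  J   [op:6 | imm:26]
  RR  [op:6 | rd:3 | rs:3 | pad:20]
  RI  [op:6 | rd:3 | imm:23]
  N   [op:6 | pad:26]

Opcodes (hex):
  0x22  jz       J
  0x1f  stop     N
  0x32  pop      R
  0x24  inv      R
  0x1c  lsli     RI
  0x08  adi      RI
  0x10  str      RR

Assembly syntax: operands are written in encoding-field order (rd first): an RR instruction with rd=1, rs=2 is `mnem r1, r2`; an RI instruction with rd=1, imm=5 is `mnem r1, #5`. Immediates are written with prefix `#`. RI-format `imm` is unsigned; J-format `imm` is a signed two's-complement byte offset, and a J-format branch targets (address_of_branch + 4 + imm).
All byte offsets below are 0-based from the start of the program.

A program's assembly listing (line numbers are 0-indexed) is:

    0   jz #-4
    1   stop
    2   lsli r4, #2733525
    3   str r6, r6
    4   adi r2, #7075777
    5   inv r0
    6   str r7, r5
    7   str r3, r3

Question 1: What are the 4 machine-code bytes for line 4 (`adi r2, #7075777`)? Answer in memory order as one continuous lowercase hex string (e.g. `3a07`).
L4: adi op=0x8:6|rd=2:3|imm=7075777:23 ⇒ 0x216bf7c1 ⇒ big 21 6b f7 c1

216bf7c1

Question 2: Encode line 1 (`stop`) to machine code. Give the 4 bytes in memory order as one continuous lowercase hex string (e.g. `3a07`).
line 1 (stop): pack op=0x1f:6|pad=0:26 = 0x7c000000; big→ 7c 00 00 00

7c000000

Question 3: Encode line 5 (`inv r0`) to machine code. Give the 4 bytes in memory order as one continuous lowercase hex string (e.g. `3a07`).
90000000

L5: inv op=0x24:6|rd=0:3|pad=0:23 ⇒ 0x90000000 ⇒ big 90 00 00 00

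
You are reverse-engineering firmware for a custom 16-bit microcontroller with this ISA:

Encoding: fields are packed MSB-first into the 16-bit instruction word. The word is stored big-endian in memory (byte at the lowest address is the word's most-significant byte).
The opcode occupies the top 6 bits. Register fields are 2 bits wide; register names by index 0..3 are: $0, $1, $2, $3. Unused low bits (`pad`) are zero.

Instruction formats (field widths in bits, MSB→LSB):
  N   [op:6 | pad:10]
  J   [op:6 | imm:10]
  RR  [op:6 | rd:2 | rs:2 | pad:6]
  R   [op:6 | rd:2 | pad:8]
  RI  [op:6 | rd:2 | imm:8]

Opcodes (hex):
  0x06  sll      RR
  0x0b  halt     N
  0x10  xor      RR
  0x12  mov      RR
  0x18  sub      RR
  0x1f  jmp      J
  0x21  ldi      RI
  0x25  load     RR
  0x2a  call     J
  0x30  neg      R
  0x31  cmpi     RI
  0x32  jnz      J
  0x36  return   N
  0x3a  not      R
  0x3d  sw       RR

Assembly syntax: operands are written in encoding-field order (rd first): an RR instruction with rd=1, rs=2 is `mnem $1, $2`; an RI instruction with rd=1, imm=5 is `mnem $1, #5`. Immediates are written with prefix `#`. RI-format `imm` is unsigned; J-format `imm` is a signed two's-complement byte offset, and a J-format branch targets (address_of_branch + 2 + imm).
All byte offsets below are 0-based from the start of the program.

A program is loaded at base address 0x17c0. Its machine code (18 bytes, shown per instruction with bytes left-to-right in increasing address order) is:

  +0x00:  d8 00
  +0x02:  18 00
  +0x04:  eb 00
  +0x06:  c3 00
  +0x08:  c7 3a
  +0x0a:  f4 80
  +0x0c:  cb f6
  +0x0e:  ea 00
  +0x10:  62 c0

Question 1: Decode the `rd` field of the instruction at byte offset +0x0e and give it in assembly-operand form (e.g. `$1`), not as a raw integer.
$2

off 0x0e: read ea 00 as big → 0xea00
  top 6b → 0x3a → not [R]
  [9:8] rd=2 = $2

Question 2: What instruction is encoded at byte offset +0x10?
sub $2, $3

@+10  big-endian(62 c0) = 0x62c0
  top 6b → 0x18 → sub [RR]
  [9:8] rd=2 = $2
  [7:6] rs=3 = $3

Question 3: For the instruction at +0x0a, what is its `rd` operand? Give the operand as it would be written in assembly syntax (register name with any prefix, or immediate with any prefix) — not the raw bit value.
off 0x0a: read f4 80 as big → 0xf480
  op=0xf480>>10=0x3d ⇒ sw (RR)
  rd@[9:8]=0x0 ⇒ $0
  rs@[7:6]=0x2 ⇒ $2

$0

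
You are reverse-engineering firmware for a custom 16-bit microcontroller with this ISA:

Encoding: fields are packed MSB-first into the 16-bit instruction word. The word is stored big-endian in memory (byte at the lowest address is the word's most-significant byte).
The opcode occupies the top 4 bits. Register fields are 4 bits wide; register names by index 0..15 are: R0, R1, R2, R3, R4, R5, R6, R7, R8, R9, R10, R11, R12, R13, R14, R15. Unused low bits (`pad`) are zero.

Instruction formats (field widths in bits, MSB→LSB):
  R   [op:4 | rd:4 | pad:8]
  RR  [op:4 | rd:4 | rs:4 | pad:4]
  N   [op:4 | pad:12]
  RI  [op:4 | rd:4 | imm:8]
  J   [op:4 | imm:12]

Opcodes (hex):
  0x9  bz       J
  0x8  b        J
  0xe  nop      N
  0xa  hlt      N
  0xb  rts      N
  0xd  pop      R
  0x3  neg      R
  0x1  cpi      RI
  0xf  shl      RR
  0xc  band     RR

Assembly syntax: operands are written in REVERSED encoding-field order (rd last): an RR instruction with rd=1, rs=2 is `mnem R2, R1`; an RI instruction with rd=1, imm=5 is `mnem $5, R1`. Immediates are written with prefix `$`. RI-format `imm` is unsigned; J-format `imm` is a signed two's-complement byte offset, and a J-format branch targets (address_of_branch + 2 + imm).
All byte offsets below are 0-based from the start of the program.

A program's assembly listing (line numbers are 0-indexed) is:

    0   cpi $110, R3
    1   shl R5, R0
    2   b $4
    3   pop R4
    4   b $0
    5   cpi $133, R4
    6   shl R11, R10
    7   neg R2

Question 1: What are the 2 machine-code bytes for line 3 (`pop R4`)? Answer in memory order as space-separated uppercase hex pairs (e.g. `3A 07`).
D4 00

line 3 (pop): pack op=0xd:4|rd=4:4|pad=0:8 = 0xd400; big→ d4 00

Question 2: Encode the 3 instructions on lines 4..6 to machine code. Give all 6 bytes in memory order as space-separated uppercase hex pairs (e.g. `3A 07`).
80 00 14 85 FA B0

line 4 (b): pack op=0x8:4|imm=0:12 = 0x8000; big→ 80 00
line 5 (cpi): pack op=0x1:4|rd=4:4|imm=133:8 = 0x1485; big→ 14 85
line 6 (shl): pack op=0xf:4|rd=10:4|rs=11:4|pad=0:4 = 0xfab0; big→ fa b0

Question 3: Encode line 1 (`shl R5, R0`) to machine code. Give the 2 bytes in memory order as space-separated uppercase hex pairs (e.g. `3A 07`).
F0 50

1. shl fields op=0xf:4|rd=0:4|rs=5:4|pad=0:4 → word f050h → f0 50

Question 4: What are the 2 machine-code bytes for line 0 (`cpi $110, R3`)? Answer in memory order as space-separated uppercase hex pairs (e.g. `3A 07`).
L0: cpi op=0x1:4|rd=3:4|imm=110:8 ⇒ 0x136e ⇒ big 13 6e

13 6E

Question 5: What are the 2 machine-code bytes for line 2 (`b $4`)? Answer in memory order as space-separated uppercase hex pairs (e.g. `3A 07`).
line 2 (b): pack op=0x8:4|imm=4:12 = 0x8004; big→ 80 04

80 04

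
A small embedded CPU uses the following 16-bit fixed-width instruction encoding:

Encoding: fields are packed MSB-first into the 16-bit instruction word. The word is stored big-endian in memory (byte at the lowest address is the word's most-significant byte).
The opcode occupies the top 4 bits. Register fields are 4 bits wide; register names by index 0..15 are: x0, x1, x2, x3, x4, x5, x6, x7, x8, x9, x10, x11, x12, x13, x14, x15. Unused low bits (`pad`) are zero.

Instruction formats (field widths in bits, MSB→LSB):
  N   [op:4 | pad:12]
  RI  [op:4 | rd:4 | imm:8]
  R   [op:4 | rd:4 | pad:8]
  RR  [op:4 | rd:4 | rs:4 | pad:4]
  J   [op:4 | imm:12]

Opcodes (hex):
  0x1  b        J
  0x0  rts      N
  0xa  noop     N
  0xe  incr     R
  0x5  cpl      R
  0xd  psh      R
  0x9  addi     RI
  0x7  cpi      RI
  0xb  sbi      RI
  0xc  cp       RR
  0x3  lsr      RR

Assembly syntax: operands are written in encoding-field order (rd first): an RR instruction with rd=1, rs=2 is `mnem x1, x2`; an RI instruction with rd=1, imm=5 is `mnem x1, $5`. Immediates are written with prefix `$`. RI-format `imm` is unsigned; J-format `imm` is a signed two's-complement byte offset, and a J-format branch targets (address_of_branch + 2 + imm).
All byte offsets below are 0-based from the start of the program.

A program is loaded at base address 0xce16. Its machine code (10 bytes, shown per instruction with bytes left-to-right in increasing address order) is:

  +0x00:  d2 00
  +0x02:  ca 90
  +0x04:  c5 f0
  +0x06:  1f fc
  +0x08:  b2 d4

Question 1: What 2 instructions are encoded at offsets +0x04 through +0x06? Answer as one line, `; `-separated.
[04] c5 f0 → 0xc5f0
  top 4b → 0xc → cp [RR]
  rd@[11:8]=0x5 ⇒ x5
  rs@[7:4]=0xf ⇒ x15
[06] 1f fc → 0x1ffc
  top 4b → 0x1 → b [J]
  imm@[11:0]=0xffc (s12→-4) ⇒ $-4

cp x5, x15; b $-4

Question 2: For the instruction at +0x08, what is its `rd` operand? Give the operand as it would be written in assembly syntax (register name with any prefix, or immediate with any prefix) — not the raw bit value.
x2

[08] b2 d4 → 0xb2d4
  op=0xb2d4>>12=0xb ⇒ sbi (RI)
  [11:8] rd=2 = x2
  [7:0] imm=212 = $212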